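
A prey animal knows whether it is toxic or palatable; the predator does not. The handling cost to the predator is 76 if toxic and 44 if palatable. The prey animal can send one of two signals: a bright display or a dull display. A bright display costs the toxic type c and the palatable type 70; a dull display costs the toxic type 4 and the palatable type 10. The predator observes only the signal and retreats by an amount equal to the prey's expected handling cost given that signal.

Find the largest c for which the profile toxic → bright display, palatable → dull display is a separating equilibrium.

Under separation: bright display → toxic (pays 76); dull display → palatable (pays 44).
Palatable: 44 − 10 = 34 ≥ 76 − 70 = 6. Holds regardless of c. ✓
Toxic: 76 − c ≥ 44 − 4, so c ≤ 76 − 40 = 36.

36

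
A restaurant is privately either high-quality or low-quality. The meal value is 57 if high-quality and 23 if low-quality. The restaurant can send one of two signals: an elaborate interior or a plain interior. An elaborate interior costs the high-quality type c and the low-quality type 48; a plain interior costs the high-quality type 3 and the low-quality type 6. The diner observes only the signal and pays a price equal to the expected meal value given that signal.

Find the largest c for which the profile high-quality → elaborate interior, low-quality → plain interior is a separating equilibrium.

Under separation: elaborate interior → high-quality (pays 57); plain interior → low-quality (pays 23).
Low-quality: 23 − 6 = 17 ≥ 57 − 48 = 9. Holds regardless of c. ✓
High-quality: 57 − c ≥ 23 − 3, so c ≤ 57 − 20 = 37.

37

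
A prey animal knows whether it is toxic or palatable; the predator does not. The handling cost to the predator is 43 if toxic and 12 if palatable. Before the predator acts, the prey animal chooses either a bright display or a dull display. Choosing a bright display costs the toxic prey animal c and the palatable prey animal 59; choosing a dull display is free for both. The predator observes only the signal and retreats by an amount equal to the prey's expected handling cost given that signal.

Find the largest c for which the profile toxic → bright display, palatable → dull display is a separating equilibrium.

31

Under separation: bright display → toxic (pays 43); dull display → palatable (pays 12).
Palatable: 12 − 0 = 12 ≥ 43 − 59 = -16. Holds regardless of c. ✓
Toxic: 43 − c ≥ 12 − 0, so c ≤ 43 − 12 = 31.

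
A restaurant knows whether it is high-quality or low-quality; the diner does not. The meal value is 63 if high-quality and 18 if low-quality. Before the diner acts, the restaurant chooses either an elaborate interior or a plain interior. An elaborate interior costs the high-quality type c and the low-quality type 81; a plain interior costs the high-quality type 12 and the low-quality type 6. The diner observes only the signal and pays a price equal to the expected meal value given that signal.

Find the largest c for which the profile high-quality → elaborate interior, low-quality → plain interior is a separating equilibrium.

Under separation: elaborate interior → high-quality (pays 63); plain interior → low-quality (pays 18).
Low-quality: 18 − 6 = 12 ≥ 63 − 81 = -18. Holds regardless of c. ✓
High-quality: 63 − c ≥ 18 − 12, so c ≤ 63 − 6 = 57.

57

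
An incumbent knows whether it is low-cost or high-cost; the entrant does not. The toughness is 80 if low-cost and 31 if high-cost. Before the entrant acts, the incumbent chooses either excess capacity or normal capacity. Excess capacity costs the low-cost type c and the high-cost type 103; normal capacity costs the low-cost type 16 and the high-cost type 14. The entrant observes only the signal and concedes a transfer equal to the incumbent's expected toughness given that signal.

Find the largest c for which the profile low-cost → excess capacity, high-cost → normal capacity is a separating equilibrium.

65

Under separation: excess capacity → low-cost (pays 80); normal capacity → high-cost (pays 31).
High-cost: 31 − 14 = 17 ≥ 80 − 103 = -23. Holds regardless of c. ✓
Low-cost: 80 − c ≥ 31 − 16, so c ≤ 80 − 15 = 65.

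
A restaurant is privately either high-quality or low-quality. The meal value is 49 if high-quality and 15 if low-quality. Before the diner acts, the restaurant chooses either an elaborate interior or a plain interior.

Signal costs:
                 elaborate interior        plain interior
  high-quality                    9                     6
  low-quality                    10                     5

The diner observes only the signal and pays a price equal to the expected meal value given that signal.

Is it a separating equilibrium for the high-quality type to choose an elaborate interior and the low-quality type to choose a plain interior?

No

If types separate, elaborate interior earns payment 49 and plain interior earns 15.
High-quality: elaborate interior gives 49 − 9 = 40; plain interior gives 15 − 6 = 9. No deviation. ✓
Low-quality: plain interior gives 15 − 5 = 10; elaborate interior gives 49 − 10 = 39. Would deviate. ✗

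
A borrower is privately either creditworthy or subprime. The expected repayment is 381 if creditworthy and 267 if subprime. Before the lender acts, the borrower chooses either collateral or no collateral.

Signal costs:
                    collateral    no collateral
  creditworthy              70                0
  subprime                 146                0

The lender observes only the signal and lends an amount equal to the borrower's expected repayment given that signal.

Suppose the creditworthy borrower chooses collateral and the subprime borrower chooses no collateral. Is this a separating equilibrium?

If types separate, collateral earns payment 381 and no collateral earns 267.
Creditworthy: collateral gives 381 − 70 = 311; no collateral gives 267 − 0 = 267. No deviation. ✓
Subprime: no collateral gives 267 − 0 = 267; collateral gives 381 − 146 = 235. No deviation. ✓
Both incentive constraints hold.

Yes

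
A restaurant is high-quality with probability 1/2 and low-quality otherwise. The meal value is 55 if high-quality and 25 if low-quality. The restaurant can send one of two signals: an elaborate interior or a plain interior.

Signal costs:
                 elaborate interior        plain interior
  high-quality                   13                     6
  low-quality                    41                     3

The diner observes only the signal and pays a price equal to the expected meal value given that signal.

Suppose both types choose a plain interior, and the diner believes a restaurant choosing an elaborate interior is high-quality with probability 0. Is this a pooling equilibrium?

At the pooled signal (plain interior) the diner holds the prior 1/2 and pays 1/2·55 + 1/2·25 = 40. Off-path (elaborate interior) belief 0 gives 0·55 + 1·25 = 25.
High-quality: plain interior gives 40 − 6 = 34; elaborate interior gives 25 − 13 = 12. Stays. ✓
Low-quality: plain interior gives 40 − 3 = 37; elaborate interior gives 25 − 41 = -16. Stays. ✓

Yes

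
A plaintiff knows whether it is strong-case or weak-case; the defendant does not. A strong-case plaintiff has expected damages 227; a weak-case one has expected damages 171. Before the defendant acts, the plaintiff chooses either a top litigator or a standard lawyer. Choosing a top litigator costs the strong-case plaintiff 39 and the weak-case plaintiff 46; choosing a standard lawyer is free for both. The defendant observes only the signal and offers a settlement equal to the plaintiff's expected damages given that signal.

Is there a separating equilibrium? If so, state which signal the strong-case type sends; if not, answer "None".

Try strong-case → top litigator, weak-case → standard lawyer:
  Under separation the defendant infers type exactly: top litigator → strong-case (pays 227), standard lawyer → weak-case (pays 171).
  Strong-case: top litigator gives 227 − 39 = 188; standard lawyer gives 171 − 0 = 171. No deviation. ✓
  Weak-case: standard lawyer gives 171 − 0 = 171; top litigator gives 227 − 46 = 181. Would deviate. ✗
Try strong-case → standard lawyer, weak-case → top litigator:
  Under separation the defendant infers type exactly: standard lawyer → strong-case (pays 227), top litigator → weak-case (pays 171).
  Strong-case: standard lawyer gives 227 − 0 = 227; top litigator gives 171 − 39 = 132. No deviation. ✓
  Weak-case: top litigator gives 171 − 46 = 125; standard lawyer gives 227 − 0 = 227. Would deviate. ✗
Neither assignment is incentive-compatible.

None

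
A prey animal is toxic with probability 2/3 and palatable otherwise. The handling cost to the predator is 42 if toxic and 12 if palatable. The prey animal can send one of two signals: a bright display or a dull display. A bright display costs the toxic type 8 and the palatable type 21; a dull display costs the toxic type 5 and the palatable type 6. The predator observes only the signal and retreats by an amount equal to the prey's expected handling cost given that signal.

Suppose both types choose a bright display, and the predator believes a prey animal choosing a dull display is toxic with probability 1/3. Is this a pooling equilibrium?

At the pooled signal (bright display) the predator holds the prior 2/3 and pays 2/3·42 + 1/3·12 = 32. Off-path (dull display) belief 1/3 gives 1/3·42 + 2/3·12 = 22.
Toxic: bright display gives 32 − 8 = 24; dull display gives 22 − 5 = 17. Stays. ✓
Palatable: bright display gives 32 − 21 = 11; dull display gives 22 − 6 = 16. Deviates. ✗

No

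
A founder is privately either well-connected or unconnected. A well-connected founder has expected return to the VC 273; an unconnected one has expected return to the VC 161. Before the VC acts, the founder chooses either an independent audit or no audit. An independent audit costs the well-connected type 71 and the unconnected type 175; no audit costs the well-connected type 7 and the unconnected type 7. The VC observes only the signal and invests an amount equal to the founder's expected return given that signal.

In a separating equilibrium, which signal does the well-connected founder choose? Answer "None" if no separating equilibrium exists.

audit

Try well-connected → audit, unconnected → no audit:
  Under separation the VC infers type exactly: audit → well-connected (pays 273), no audit → unconnected (pays 161).
  Well-connected: audit gives 273 − 71 = 202; no audit gives 161 − 7 = 154. No deviation. ✓
  Unconnected: no audit gives 161 − 7 = 154; audit gives 273 − 175 = 98. No deviation. ✓
Both hold — the well-connected type sends audit.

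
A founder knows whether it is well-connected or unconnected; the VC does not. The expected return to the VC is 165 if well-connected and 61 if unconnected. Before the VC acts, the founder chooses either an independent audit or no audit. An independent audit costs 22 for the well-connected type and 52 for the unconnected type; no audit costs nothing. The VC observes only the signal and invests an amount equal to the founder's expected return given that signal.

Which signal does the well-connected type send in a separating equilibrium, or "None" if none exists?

Try well-connected → audit, unconnected → no audit:
  Under separation the VC infers type exactly: audit → well-connected (pays 165), no audit → unconnected (pays 61).
  Well-connected: audit gives 165 − 22 = 143; no audit gives 61 − 0 = 61. No deviation. ✓
  Unconnected: no audit gives 61 − 0 = 61; audit gives 165 − 52 = 113. Would deviate. ✗
Try well-connected → no audit, unconnected → audit:
  Under separation the VC infers type exactly: no audit → well-connected (pays 165), audit → unconnected (pays 61).
  Well-connected: no audit gives 165 − 0 = 165; audit gives 61 − 22 = 39. No deviation. ✓
  Unconnected: audit gives 61 − 52 = 9; no audit gives 165 − 0 = 165. Would deviate. ✗
Neither assignment is incentive-compatible.

None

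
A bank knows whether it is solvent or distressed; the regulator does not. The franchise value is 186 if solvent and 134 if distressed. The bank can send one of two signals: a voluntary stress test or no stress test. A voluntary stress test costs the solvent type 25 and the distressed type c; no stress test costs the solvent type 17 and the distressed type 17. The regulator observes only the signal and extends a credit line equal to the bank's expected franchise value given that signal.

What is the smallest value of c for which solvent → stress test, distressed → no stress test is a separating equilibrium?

69

Under separation: stress test → solvent (pays 186); no stress test → distressed (pays 134).
Solvent: 186 − 25 = 161 ≥ 134 − 17 = 117. Holds regardless of c. ✓
Distressed: 134 − 17 ≥ 186 − c, so c ≥ 186 − 117 = 69.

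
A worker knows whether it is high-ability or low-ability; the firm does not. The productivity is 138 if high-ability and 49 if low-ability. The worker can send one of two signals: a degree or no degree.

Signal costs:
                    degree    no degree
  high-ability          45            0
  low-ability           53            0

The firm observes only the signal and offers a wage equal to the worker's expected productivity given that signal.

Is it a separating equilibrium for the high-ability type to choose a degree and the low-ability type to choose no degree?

If types separate, degree earns payment 138 and no degree earns 49.
High-ability: degree gives 138 − 45 = 93; no degree gives 49 − 0 = 49. No deviation. ✓
Low-ability: no degree gives 49 − 0 = 49; degree gives 138 − 53 = 85. Would deviate. ✗

No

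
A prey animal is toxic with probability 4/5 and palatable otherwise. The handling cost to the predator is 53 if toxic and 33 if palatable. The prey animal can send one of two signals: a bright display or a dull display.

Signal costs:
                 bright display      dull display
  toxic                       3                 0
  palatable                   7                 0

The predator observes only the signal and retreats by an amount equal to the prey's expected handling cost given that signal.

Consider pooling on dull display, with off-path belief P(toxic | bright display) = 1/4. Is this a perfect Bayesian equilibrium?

At the pooled signal (dull display) the predator holds the prior 4/5 and pays 4/5·53 + 1/5·33 = 49. Off-path (bright display) belief 1/4 gives 1/4·53 + 3/4·33 = 38.
Toxic: dull display gives 49 − 0 = 49; bright display gives 38 − 3 = 35. Stays. ✓
Palatable: dull display gives 49 − 0 = 49; bright display gives 38 − 7 = 31. Stays. ✓

Yes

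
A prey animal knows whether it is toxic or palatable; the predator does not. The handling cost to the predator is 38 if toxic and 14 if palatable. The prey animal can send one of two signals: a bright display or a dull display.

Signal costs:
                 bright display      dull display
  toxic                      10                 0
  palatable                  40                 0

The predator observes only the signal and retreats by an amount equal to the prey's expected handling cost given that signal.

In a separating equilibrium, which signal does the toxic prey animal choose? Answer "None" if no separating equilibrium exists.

Try toxic → bright display, palatable → dull display:
  Under separation the predator infers type exactly: bright display → toxic (pays 38), dull display → palatable (pays 14).
  Toxic: bright display gives 38 − 10 = 28; dull display gives 14 − 0 = 14. No deviation. ✓
  Palatable: dull display gives 14 − 0 = 14; bright display gives 38 − 40 = -2. No deviation. ✓
Both hold — the toxic type sends bright display.

bright display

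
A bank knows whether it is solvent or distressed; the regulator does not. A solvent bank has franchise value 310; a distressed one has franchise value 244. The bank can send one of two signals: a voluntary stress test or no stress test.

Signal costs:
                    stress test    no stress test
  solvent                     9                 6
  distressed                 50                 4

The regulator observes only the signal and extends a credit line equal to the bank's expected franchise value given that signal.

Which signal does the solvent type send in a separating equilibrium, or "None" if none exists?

Try solvent → stress test, distressed → no stress test:
  If types separate, stress test earns payment 310 and no stress test earns 244.
  Solvent: stress test gives 310 − 9 = 301; no stress test gives 244 − 6 = 238. No deviation. ✓
  Distressed: no stress test gives 244 − 4 = 240; stress test gives 310 − 50 = 260. Would deviate. ✗
Try solvent → no stress test, distressed → stress test:
  If types separate, no stress test earns payment 310 and stress test earns 244.
  Solvent: no stress test gives 310 − 6 = 304; stress test gives 244 − 9 = 235. No deviation. ✓
  Distressed: stress test gives 244 − 50 = 194; no stress test gives 310 − 4 = 306. Would deviate. ✗
Neither assignment is incentive-compatible.

None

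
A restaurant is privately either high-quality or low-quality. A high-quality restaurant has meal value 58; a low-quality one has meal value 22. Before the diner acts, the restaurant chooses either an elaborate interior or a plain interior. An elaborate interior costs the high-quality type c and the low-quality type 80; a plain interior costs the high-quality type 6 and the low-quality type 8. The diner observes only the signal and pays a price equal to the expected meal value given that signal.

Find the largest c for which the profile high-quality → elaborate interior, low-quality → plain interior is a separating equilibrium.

42

Under separation: elaborate interior → high-quality (pays 58); plain interior → low-quality (pays 22).
Low-quality: 22 − 8 = 14 ≥ 58 − 80 = -22. Holds regardless of c. ✓
High-quality: 58 − c ≥ 22 − 6, so c ≤ 58 − 16 = 42.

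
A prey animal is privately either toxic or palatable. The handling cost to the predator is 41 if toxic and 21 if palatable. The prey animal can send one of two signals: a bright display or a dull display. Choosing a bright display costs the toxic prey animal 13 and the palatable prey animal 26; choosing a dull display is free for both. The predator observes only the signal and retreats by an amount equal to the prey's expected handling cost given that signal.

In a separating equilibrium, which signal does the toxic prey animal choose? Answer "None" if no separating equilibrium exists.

bright display

Try toxic → bright display, palatable → dull display:
  Under separation the predator infers type exactly: bright display → toxic (pays 41), dull display → palatable (pays 21).
  Toxic: bright display gives 41 − 13 = 28; dull display gives 21 − 0 = 21. No deviation. ✓
  Palatable: dull display gives 21 − 0 = 21; bright display gives 41 − 26 = 15. No deviation. ✓
Both hold — the toxic type sends bright display.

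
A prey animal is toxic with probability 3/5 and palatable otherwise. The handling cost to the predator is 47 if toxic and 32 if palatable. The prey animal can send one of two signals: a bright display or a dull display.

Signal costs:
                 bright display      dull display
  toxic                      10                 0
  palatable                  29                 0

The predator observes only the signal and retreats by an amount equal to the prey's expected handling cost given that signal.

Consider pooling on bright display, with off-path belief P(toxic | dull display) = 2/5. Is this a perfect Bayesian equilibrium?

At the pooled signal (bright display) the predator holds the prior 3/5 and pays 3/5·47 + 2/5·32 = 41. Off-path (dull display) belief 2/5 gives 2/5·47 + 3/5·32 = 38.
Toxic: bright display gives 41 − 10 = 31; dull display gives 38 − 0 = 38. Deviates. ✗
Palatable: bright display gives 41 − 29 = 12; dull display gives 38 − 0 = 38. Deviates. ✗

No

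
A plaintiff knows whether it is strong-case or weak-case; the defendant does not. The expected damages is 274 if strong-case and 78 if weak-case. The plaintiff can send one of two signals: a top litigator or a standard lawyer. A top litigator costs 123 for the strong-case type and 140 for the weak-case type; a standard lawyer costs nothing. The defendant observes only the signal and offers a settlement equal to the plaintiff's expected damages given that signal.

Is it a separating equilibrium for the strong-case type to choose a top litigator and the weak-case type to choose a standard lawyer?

If types separate, top litigator earns payment 274 and standard lawyer earns 78.
Strong-case: top litigator gives 274 − 123 = 151; standard lawyer gives 78 − 0 = 78. No deviation. ✓
Weak-case: standard lawyer gives 78 − 0 = 78; top litigator gives 274 − 140 = 134. Would deviate. ✗

No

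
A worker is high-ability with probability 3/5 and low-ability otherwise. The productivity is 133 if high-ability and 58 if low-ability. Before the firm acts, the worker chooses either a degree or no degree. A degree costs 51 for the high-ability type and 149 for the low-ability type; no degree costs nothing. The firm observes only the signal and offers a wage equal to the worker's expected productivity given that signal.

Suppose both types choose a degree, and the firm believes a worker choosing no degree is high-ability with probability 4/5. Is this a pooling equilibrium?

On the equilibrium path (degree) the firm holds the prior 3/5 and pays 3/5·133 + 2/5·58 = 103. Off-path (no degree) belief 4/5 gives 4/5·133 + 1/5·58 = 118.
High-ability: degree gives 103 − 51 = 52; no degree gives 118 − 0 = 118. Deviates. ✗
Low-ability: degree gives 103 − 149 = -46; no degree gives 118 − 0 = 118. Deviates. ✗

No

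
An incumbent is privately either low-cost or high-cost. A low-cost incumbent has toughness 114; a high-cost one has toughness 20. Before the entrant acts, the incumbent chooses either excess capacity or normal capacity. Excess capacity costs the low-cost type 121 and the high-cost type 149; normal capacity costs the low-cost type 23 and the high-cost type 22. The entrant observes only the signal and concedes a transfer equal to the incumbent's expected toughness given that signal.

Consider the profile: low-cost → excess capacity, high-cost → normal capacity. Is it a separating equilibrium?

Under separation the entrant infers type exactly: excess capacity → low-cost (pays 114), normal capacity → high-cost (pays 20).
Low-cost: excess capacity gives 114 − 121 = -7; normal capacity gives 20 − 23 = -3. Would deviate. ✗
High-cost: normal capacity gives 20 − 22 = -2; excess capacity gives 114 − 149 = -35. No deviation. ✓

No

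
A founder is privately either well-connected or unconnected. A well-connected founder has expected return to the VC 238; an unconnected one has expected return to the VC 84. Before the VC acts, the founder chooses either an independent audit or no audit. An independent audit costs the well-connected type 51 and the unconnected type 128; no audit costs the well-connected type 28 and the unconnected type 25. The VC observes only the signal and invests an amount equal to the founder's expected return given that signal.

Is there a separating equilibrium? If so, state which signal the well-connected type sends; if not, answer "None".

None

Try well-connected → audit, unconnected → no audit:
  Under separation the VC infers type exactly: audit → well-connected (pays 238), no audit → unconnected (pays 84).
  Well-connected: audit gives 238 − 51 = 187; no audit gives 84 − 28 = 56. No deviation. ✓
  Unconnected: no audit gives 84 − 25 = 59; audit gives 238 − 128 = 110. Would deviate. ✗
Try well-connected → no audit, unconnected → audit:
  Under separation the VC infers type exactly: no audit → well-connected (pays 238), audit → unconnected (pays 84).
  Well-connected: no audit gives 238 − 28 = 210; audit gives 84 − 51 = 33. No deviation. ✓
  Unconnected: audit gives 84 − 128 = -44; no audit gives 238 − 25 = 213. Would deviate. ✗
Neither assignment is incentive-compatible.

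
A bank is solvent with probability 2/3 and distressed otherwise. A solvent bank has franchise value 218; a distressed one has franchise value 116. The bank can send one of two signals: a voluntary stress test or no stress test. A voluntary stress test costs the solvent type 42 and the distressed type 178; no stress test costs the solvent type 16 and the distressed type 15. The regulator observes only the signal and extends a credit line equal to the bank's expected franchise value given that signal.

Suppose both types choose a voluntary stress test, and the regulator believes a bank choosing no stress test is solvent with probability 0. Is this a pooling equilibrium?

No

On the equilibrium path (stress test) the regulator holds the prior 2/3 and pays 2/3·218 + 1/3·116 = 184. Off-path (no stress test) belief 0 gives 0·218 + 1·116 = 116.
Solvent: stress test gives 184 − 42 = 142; no stress test gives 116 − 16 = 100. Stays. ✓
Distressed: stress test gives 184 − 178 = 6; no stress test gives 116 − 15 = 101. Deviates. ✗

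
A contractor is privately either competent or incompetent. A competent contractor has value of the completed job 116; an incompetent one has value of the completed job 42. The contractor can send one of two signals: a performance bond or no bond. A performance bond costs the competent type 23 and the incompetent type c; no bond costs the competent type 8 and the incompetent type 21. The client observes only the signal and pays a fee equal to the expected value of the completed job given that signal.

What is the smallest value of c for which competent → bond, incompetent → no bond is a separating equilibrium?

Under separation: bond → competent (pays 116); no bond → incompetent (pays 42).
Competent: 116 − 23 = 93 ≥ 42 − 8 = 34. Holds regardless of c. ✓
Incompetent: 42 − 21 ≥ 116 − c, so c ≥ 116 − 21 = 95.

95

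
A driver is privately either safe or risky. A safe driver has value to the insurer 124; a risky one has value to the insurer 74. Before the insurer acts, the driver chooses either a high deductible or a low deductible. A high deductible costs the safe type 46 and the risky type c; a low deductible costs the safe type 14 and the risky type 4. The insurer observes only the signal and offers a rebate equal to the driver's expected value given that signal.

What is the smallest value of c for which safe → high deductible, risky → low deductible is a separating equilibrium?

Under separation: high deductible → safe (pays 124); low deductible → risky (pays 74).
Safe: 124 − 46 = 78 ≥ 74 − 14 = 60. Holds regardless of c. ✓
Risky: 74 − 4 ≥ 124 − c, so c ≥ 124 − 70 = 54.

54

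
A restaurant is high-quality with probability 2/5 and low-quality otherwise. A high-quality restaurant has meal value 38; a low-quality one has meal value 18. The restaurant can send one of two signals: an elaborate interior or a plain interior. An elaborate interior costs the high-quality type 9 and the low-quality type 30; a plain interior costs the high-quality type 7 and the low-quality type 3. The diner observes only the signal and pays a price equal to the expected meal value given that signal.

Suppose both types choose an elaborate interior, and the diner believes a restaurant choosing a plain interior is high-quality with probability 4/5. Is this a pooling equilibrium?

On the equilibrium path (elaborate interior) the diner holds the prior 2/5 and pays 2/5·38 + 3/5·18 = 26. Off-path (plain interior) belief 4/5 gives 4/5·38 + 1/5·18 = 34.
High-quality: elaborate interior gives 26 − 9 = 17; plain interior gives 34 − 7 = 27. Deviates. ✗
Low-quality: elaborate interior gives 26 − 30 = -4; plain interior gives 34 − 3 = 31. Deviates. ✗

No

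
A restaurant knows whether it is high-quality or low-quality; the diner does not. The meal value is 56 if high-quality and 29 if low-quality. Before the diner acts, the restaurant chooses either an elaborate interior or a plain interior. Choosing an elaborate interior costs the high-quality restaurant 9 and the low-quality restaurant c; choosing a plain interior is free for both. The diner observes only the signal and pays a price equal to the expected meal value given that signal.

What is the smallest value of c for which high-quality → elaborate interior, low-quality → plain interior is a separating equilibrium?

Under separation: elaborate interior → high-quality (pays 56); plain interior → low-quality (pays 29).
High-quality: 56 − 9 = 47 ≥ 29 − 0 = 29. Holds regardless of c. ✓
Low-quality: 29 − 0 ≥ 56 − c, so c ≥ 56 − 29 = 27.

27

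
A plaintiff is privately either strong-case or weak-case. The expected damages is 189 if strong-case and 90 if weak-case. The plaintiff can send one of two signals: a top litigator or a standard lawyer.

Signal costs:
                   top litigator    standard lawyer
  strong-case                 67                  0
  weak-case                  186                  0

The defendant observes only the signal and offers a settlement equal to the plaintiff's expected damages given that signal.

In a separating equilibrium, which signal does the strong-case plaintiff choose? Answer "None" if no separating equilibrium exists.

top litigator

Try strong-case → top litigator, weak-case → standard lawyer:
  Under separation the defendant infers type exactly: top litigator → strong-case (pays 189), standard lawyer → weak-case (pays 90).
  Strong-case: top litigator gives 189 − 67 = 122; standard lawyer gives 90 − 0 = 90. No deviation. ✓
  Weak-case: standard lawyer gives 90 − 0 = 90; top litigator gives 189 − 186 = 3. No deviation. ✓
Both hold — the strong-case type sends top litigator.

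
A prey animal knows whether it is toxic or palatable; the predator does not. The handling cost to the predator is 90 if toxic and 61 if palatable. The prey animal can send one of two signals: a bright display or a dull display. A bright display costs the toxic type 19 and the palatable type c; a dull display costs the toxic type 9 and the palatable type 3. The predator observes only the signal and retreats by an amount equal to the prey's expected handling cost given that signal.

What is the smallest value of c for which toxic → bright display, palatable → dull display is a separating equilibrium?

Under separation: bright display → toxic (pays 90); dull display → palatable (pays 61).
Toxic: 90 − 19 = 71 ≥ 61 − 9 = 52. Holds regardless of c. ✓
Palatable: 61 − 3 ≥ 90 − c, so c ≥ 90 − 58 = 32.

32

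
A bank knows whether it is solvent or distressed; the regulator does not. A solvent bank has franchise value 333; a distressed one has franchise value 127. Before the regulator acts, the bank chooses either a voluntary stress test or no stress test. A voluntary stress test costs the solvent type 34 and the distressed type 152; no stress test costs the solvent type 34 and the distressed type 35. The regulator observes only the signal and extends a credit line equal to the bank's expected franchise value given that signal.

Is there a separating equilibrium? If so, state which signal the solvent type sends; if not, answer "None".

None

Try solvent → stress test, distressed → no stress test:
  If types separate, stress test earns payment 333 and no stress test earns 127.
  Solvent: stress test gives 333 − 34 = 299; no stress test gives 127 − 34 = 93. No deviation. ✓
  Distressed: no stress test gives 127 − 35 = 92; stress test gives 333 − 152 = 181. Would deviate. ✗
Try solvent → no stress test, distressed → stress test:
  If types separate, no stress test earns payment 333 and stress test earns 127.
  Solvent: no stress test gives 333 − 34 = 299; stress test gives 127 − 34 = 93. No deviation. ✓
  Distressed: stress test gives 127 − 152 = -25; no stress test gives 333 − 35 = 298. Would deviate. ✗
Neither assignment is incentive-compatible.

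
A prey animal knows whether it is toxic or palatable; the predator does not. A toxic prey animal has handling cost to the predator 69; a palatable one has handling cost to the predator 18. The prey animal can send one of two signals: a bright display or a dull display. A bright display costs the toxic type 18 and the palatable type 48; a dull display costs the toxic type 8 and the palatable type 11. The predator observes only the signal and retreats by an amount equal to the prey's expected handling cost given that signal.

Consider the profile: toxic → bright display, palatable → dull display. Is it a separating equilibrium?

No

If types separate, bright display earns payment 69 and dull display earns 18.
Toxic: bright display gives 69 − 18 = 51; dull display gives 18 − 8 = 10. No deviation. ✓
Palatable: dull display gives 18 − 11 = 7; bright display gives 69 − 48 = 21. Would deviate. ✗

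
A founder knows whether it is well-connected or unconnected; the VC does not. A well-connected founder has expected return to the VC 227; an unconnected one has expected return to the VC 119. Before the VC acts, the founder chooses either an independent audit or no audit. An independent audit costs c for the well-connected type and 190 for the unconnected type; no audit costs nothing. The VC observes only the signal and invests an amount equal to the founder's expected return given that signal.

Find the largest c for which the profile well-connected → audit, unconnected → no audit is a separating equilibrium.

Under separation: audit → well-connected (pays 227); no audit → unconnected (pays 119).
Unconnected: 119 − 0 = 119 ≥ 227 − 190 = 37. Holds regardless of c. ✓
Well-connected: 227 − c ≥ 119 − 0, so c ≤ 227 − 119 = 108.

108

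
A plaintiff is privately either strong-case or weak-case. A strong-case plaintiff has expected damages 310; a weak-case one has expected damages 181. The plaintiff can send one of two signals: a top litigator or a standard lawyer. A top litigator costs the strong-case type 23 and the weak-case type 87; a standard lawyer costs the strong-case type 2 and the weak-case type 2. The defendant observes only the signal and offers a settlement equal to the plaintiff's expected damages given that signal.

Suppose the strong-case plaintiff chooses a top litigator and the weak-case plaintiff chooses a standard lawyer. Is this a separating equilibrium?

If types separate, top litigator earns payment 310 and standard lawyer earns 181.
Strong-case: top litigator gives 310 − 23 = 287; standard lawyer gives 181 − 2 = 179. No deviation. ✓
Weak-case: standard lawyer gives 181 − 2 = 179; top litigator gives 310 − 87 = 223. Would deviate. ✗

No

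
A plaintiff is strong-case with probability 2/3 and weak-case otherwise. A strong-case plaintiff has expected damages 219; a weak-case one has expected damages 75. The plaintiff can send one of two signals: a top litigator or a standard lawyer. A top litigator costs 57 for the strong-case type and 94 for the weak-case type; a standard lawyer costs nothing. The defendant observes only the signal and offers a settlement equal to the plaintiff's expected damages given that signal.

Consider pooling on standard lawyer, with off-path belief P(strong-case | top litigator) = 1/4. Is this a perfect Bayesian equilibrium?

On the equilibrium path (standard lawyer) the defendant holds the prior 2/3 and pays 2/3·219 + 1/3·75 = 171. Off-path (top litigator) belief 1/4 gives 1/4·219 + 3/4·75 = 111.
Strong-case: standard lawyer gives 171 − 0 = 171; top litigator gives 111 − 57 = 54. Stays. ✓
Weak-case: standard lawyer gives 171 − 0 = 171; top litigator gives 111 − 94 = 17. Stays. ✓
Beliefs are Bayes-consistent on-path and both types best-respond.

Yes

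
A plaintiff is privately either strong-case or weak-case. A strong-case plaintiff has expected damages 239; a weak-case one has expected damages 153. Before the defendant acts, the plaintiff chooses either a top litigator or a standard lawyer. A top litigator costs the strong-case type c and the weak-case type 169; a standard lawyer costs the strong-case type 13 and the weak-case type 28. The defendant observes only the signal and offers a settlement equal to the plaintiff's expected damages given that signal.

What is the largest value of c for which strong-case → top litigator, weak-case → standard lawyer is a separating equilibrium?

Under separation: top litigator → strong-case (pays 239); standard lawyer → weak-case (pays 153).
Weak-case: 153 − 28 = 125 ≥ 239 − 169 = 70. Holds regardless of c. ✓
Strong-case: 239 − c ≥ 153 − 13, so c ≤ 239 − 140 = 99.

99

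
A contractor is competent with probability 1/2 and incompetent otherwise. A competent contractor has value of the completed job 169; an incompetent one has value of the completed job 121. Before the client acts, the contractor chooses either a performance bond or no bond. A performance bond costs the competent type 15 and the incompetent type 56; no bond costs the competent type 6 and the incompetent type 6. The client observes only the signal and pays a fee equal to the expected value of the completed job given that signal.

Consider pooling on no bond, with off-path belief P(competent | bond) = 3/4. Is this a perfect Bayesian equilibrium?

On the equilibrium path (no bond) the client holds the prior 1/2 and pays 1/2·169 + 1/2·121 = 145. Off-path (bond) belief 3/4 gives 3/4·169 + 1/4·121 = 157.
Competent: no bond gives 145 − 6 = 139; bond gives 157 − 15 = 142. Deviates. ✗
Incompetent: no bond gives 145 − 6 = 139; bond gives 157 − 56 = 101. Stays. ✓

No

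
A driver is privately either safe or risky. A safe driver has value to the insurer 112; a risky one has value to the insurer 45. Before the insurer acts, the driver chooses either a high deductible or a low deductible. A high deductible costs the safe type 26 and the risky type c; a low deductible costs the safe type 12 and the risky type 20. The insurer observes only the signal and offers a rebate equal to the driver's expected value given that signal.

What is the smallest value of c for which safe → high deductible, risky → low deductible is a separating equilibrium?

Under separation: high deductible → safe (pays 112); low deductible → risky (pays 45).
Safe: 112 − 26 = 86 ≥ 45 − 12 = 33. Holds regardless of c. ✓
Risky: 45 − 20 ≥ 112 − c, so c ≥ 112 − 25 = 87.

87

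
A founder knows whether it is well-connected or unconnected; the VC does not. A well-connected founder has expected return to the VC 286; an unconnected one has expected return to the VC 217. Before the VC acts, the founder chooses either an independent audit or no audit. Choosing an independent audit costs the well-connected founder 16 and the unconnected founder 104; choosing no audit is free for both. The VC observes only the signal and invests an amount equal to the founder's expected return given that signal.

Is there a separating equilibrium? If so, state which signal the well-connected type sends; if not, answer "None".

audit

Try well-connected → audit, unconnected → no audit:
  If types separate, audit earns payment 286 and no audit earns 217.
  Well-connected: audit gives 286 − 16 = 270; no audit gives 217 − 0 = 217. No deviation. ✓
  Unconnected: no audit gives 217 − 0 = 217; audit gives 286 − 104 = 182. No deviation. ✓
Both hold — the well-connected type sends audit.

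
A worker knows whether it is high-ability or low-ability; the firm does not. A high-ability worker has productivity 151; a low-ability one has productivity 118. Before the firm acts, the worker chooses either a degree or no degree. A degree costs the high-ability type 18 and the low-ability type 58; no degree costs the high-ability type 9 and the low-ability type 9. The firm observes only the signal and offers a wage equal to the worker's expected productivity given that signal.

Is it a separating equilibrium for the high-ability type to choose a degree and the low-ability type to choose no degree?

Yes

Under separation the firm infers type exactly: degree → high-ability (pays 151), no degree → low-ability (pays 118).
High-ability: degree gives 151 − 18 = 133; no degree gives 118 − 9 = 109. No deviation. ✓
Low-ability: no degree gives 118 − 9 = 109; degree gives 151 − 58 = 93. No deviation. ✓
Neither type gains from mimicking the other.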